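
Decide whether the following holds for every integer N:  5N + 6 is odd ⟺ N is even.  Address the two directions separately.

(⇒) fails and (⇐) fails.

Forward direction. This fails: N = 5 gives 5N + 6 = 31, which is odd, but 5 is odd, not even.

Converse. This also fails: N = 4 is even, but 5N + 6 = 26 is even, not odd.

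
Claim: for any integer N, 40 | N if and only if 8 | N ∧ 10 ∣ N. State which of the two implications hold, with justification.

The biconditional holds.

(⟹) If 40 ∣ N, write N = 40q. Since 40 = 5·8, N = 8·(5q), so 8 ∣ N; and since 40 = 4·10, N = 10·(4q), so 10 ∣ N.

(⟸) Suppose 8 ∣ N and 10 ∣ N. Any common multiple of 8 and 10 is a multiple of their lcm; here lcm(8, 10) = 8·10/gcd(8, 10) = 80/2 = 40, so 40 ∣ N.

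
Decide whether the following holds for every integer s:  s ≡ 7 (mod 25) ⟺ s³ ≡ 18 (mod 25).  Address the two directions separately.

(⇒) Suppose s ≡ 7 (mod 25). Write s = 25j + 7. Then (25j + 7)³ = 15625j³ + 13125j² + 3675j + 343 = 25(625j³ + 525j² + 147j + 13) + 18, so s³ ≡ 18 (mod 25).

(⇐) Conversely, suppose s³ ≡ 18 (mod 25). The only residue r in {0, …, 24} with r³ ≡ 18 (mod 25) is r = 7, so s ≡ 7 (mod 25).

Equivalent; both directions hold.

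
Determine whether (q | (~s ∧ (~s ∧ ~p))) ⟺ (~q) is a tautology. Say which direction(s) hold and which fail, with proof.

[⇒] This fails. Under s = F, p = F, q = T, the left side is true but the right side is false.

[⇐] This fails. Under s = T, p = F, q = F, the left side is false but the right side is true.

(⇒) fails and (⇐) fails.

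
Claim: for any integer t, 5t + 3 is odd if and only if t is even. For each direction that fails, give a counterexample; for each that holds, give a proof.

(⇒) Suppose 5t + 3 is odd. Since 5 is odd, 5t and t have the same parity, so 5t + 3 ≡ t + 3 (mod 2). As 3 is odd, 5t + 3 is odd exactly when t is even. Thus t is even.

(⇐) Conversely, suppose t is even; write t = 2j. Then 5t + 3 = 5·(2j) + 3 = 2·5j + 3, which is odd.

Both directions hold.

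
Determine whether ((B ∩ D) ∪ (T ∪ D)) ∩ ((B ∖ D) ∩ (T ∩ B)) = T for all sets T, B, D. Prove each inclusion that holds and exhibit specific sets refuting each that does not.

The sets are not equal: only the forward inclusion holds.

(⟹) Let x ∈ ((B ∩ D) ∪ (T ∪ D)) ∩ ((B ∖ D) ∩ (T ∩ B)). Then x ∈ T ∩ B and x ∉ D, from which x ∈ T.

(⟸) This inclusion fails. Take T = {1}, B = ∅, D = ∅; then 1 ∈ T but 1 ∉ ((B ∩ D) ∪ (T ∪ D)) ∩ ((B ∖ D) ∩ (T ∩ B)).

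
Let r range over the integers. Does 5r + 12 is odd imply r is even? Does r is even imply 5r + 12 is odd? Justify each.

Neither direction holds.

(⇒) This fails: r = 7 gives 5r + 12 = 47, which is odd, but 7 is odd, not even.

(⇐) This also fails: r = 0 is even, but 5r + 12 = 12 is even, not odd.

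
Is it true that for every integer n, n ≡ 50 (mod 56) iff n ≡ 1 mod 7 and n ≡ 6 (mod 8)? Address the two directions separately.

[⇒] This fails: n = 50 gives 50 ≡ 50 (mod 56) but 50 ≡ 2 (mod 8), so the conjunction on the right does not hold.

[⇐] This fails: n = 22 satisfies both congruences on the right (22 ≡ 1 mod 7 and 22 ≡ 6 mod 8) yet 22 ≡ 22 (mod 56), not 50.

Both directions fail.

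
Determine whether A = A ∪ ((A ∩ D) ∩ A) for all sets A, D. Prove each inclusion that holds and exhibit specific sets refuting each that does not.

The two sets are equal.

(⊆) Let x ∈ A. Then either x ∈ A and x ∉ D; or x ∈ A ∩ D. In each case x ∈ A ∪ ((A ∩ D) ∩ A), so A ⊆ A ∪ ((A ∩ D) ∩ A).

(⊇) Let x ∈ A ∪ ((A ∩ D) ∩ A). Then either x ∈ A and x ∉ D; or x ∈ A ∩ D. In each case x ∈ A, so A ∪ ((A ∩ D) ∩ A) ⊆ A.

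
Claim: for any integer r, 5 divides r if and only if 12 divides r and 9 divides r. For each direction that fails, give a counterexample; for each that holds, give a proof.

(⇒) This fails: take r = 5. Certainly 5 ∣ 5, but 12 ∤ 5.

(⇐) This fails: take r = 36. Both 12 ∣ 36 and 9 ∣ 36, yet 36 is not a multiple of 5 (since 36 = 7·5 + 1), so 5 ∤ 36.

(⇒) fails and (⇐) fails.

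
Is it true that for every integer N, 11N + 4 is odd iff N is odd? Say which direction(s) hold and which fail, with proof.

(→) Suppose 11N + 4 is odd. Since 11 is odd, 11N and N have the same parity, so 11N + 4 ≡ N + 4 (mod 2). As 4 is even, 11N + 4 is odd exactly when N is odd. Thus N is odd.

(←) Conversely, suppose N is odd; write N = 2j + 1. Then 11N + 4 = 11·(2j + 1) + 4 = 2·11j + 15, which is odd.

The biconditional holds.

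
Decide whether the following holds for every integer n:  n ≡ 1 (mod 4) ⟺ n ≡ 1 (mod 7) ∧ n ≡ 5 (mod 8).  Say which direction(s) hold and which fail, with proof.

(⟹) This fails: n = 1 gives 1 ≡ 1 (mod 4) but 1 ≡ 1 (mod 8), so the conjunction on the right does not hold.

(⟸) Conversely, if n ≡ 1 (mod 7) and n ≡ 5 (mod 8), then by the Chinese remainder theorem n ≡ 29 (mod 56). Since 29 ≡ 1 (mod 4) and 4 ∣ 56, we get n ≡ 1 (mod 4).

The forward direction fails; the converse holds.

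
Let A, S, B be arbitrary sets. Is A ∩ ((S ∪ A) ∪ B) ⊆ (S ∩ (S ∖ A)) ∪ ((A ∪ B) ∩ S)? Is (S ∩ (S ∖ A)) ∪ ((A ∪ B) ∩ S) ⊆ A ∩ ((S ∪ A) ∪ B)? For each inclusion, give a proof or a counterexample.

(⊆) This inclusion fails. Take A = {1}, S = ∅, B = ∅; then 1 ∈ A ∩ ((S ∪ A) ∪ B) but 1 ∉ (S ∩ (S ∖ A)) ∪ ((A ∪ B) ∩ S).

(⊇) This inclusion fails. Take A = ∅, S = {1}, B = ∅; then 1 ∈ (S ∩ (S ∖ A)) ∪ ((A ∪ B) ∩ S) but 1 ∉ A ∩ ((S ∪ A) ∪ B).

Both inclusions fail.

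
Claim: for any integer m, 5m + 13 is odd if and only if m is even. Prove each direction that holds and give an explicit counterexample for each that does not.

Equivalent; both directions hold.

[⇒] Suppose 5m + 13 is odd. Since 5 is odd, 5m and m have the same parity, so 5m + 13 ≡ m + 13 (mod 2). As 13 is odd, 5m + 13 is odd exactly when m is even. Thus m is even.

[⇐] Conversely, suppose m is even; write m = 2j. Then 5m + 13 = 5·(2j) + 13 = 2·5j + 13, which is odd.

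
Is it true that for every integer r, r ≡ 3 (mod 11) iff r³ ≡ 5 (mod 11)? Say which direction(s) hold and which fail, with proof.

(⟹) Suppose r ≡ 3 (mod 11). Write r = 11j + 3. Then (11j + 3)³ = 1331j³ + 1089j² + 297j + 27 = 11(121j³ + 99j² + 27j + 2) + 5, so r³ ≡ 5 (mod 11).

(⟸) For the converse, argue contrapositively. If r ≢ 3 (mod 11), then r is congruent to one of 0, 1, 2, 4, 5, 6, 7, 8, 9, 10 modulo 11, and these give r³ ≡ 0, 1, 8, 9, 4, 7, 2, 6, 3, 10 respectively — never 5.

Both directions hold; the statement is true.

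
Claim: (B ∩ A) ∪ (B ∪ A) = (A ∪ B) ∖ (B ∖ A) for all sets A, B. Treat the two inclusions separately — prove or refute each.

The sets are not equal: only the reverse inclusion holds.

Forward inclusion. This inclusion fails. Take A = ∅, B = {1}; then 1 ∈ (B ∩ A) ∪ (B ∪ A) but 1 ∉ (A ∪ B) ∖ (B ∖ A).

Reverse inclusion. Let x ∈ (A ∪ B) ∖ (B ∖ A). Then either x ∈ A and x ∉ B; or x ∈ A ∩ B. In each case x ∈ (B ∩ A) ∪ (B ∪ A), so (A ∪ B) ∖ (B ∖ A) ⊆ (B ∩ A) ∪ (B ∪ A).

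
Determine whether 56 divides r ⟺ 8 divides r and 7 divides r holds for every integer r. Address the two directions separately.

Equivalent; both directions hold.

[⇒] If 56 ∣ r, write r = 56q. Since 56 = 7·8, r = 8·(7q), so 8 ∣ r; and since 56 = 8·7, r = 7·(8q), so 7 ∣ r.

[⇐] Suppose 8 ∣ r and 7 ∣ r. Any common multiple of 8 and 7 is a multiple of their lcm; here gcd(8, 7) = 1, so lcm(8, 7) = 8·7 = 56, so 56 ∣ r.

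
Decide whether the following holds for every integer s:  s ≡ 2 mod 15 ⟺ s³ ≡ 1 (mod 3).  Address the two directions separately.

(⟹) This fails: take s = 2. Then 2 ≡ 2 (mod 15), but 2³ = 8 ≡ 2 (mod 3), not 1.

(⟸) This fails: take s = 1. Then 1³ = 1 ≡ 1 (mod 3), yet 1 ≡ 1 (mod 15), not 2.

Neither direction holds.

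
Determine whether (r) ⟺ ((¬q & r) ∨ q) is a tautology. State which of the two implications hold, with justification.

Not equivalent: only (⇒) holds.

[⇐] This fails. Under q = T, r = F, the left side is false but the right side is true.

[⇒] Assume the antecedent. If q is true, (¬q & r) ∨ q reduces to true regardless of the other variables. If q is false, the antecedent forces (q = F, r = T), and (¬q & r) ∨ q holds there. Either way (¬q & r) ∨ q holds.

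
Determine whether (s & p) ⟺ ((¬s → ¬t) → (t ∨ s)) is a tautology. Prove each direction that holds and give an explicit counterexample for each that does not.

Not equivalent: only (⇒) holds.

(⇒) Assume the antecedent. If p is true, the antecedent forces (p = T, t = F, s = T) or (p = T, t = T, s = T), and (¬s → ¬t) → (t ∨ s) holds there. If p is false, the antecedent cannot hold. Either way (¬s → ¬t) → (t ∨ s) holds.

(⇐) This fails. Under p = F, t = T, s = F, the left side is false but the right side is true.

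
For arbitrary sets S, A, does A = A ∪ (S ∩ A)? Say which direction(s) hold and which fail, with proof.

(⊇) Let x ∈ A ∪ (S ∩ A). Then either x ∈ A and x ∉ S; or x ∈ S ∩ A. In each case x ∈ A, so A ∪ (S ∩ A) ⊆ A.

(⊆) Let x ∈ A. Then either x ∈ A and x ∉ S; or x ∈ S ∩ A. In each case x ∈ A ∪ (S ∩ A), so A ⊆ A ∪ (S ∩ A).

Both inclusions hold.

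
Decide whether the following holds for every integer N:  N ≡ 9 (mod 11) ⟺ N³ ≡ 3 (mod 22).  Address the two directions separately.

(⇐) The residues r modulo 22 with r³ ≡ 3 (mod 22) are exactly {9}, and each is ≡ 9 (mod 11).

(⇒) This fails: take N = 20. Then 20 ≡ 9 (mod 11), but 20³ = 8000 ≡ 14 (mod 22), not 3.

Not equivalent: only (⇐) holds.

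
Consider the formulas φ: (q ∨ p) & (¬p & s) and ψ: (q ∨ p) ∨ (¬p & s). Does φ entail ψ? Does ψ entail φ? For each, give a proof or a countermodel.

The forward direction holds; the converse fails.

(→) Assume the antecedent. If q is true, (q ∨ p) ∨ (¬p & s) reduces to true regardless of the other variables. If q is false, the antecedent cannot hold. Either way (q ∨ p) ∨ (¬p & s) holds.

(←) This fails. Under q = T, s = F, p = F, the left side is false but the right side is true.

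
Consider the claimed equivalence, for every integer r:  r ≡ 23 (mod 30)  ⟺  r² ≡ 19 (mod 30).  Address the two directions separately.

Not equivalent: only (⇒) holds.

(→) Suppose r ≡ 23 (mod 30). Write r = 30j + 23. Then (30j + 23)² = 900j² + 1380j + 529 = 30(30j² + 46j + 17) + 19, so r² ≡ 19 (mod 30).

(←) This fails: take r = 7. Then 7² = 49 ≡ 19 (mod 30), yet 7 ≡ 7 (mod 30), not 23.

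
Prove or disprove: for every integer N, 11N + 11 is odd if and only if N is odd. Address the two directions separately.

Neither direction holds.

Forward direction. This fails: N = 6 gives 11N + 11 = 77, which is odd, but 6 is even, not odd.

Converse. This also fails: N = 5 is odd, but 11N + 11 = 66 is even, not odd.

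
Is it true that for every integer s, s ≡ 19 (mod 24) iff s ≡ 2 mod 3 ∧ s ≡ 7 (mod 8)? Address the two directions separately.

(→) This fails: s = 19 gives 19 ≡ 19 (mod 24) but 19 ≡ 1 (mod 3), so the conjunction on the right does not hold.

(←) This fails: s = 23 satisfies both congruences on the right (23 ≡ 2 mod 3 and 23 ≡ 7 mod 8) yet 23 ≡ 23 (mod 24), not 19.

(⇒) fails and (⇐) fails.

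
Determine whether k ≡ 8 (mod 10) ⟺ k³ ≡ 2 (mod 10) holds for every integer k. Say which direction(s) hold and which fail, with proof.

(⇒) Suppose k ≡ 8 (mod 10). Write k = 10j + 8. Then (10j + 8)³ = 1000j³ + 2400j² + 1920j + 512 = 10(100j³ + 240j² + 192j + 51) + 2, so k³ ≡ 2 (mod 10).

(⇐) Conversely, suppose k³ ≡ 2 (mod 10). The only residue r in {0, …, 9} with r³ ≡ 2 (mod 10) is r = 8, so k ≡ 8 (mod 10).

Equivalent; both directions hold.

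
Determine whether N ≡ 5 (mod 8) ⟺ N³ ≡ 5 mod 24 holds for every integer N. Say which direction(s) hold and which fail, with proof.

The forward direction fails; the converse holds.

(⟹) This fails: take N = 13. Then 13 ≡ 5 (mod 8), but 13³ = 2197 ≡ 13 (mod 24), not 5.

(⟸) Conversely, the residues r modulo 24 with r³ ≡ 5 (mod 24) are exactly {5}, and each is ≡ 5 (mod 8).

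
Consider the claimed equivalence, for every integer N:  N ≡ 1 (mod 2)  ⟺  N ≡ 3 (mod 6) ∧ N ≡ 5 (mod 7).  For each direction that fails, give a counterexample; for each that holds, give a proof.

Not equivalent: only (⇐) holds.

(←) If N ≡ 3 (mod 6) and N ≡ 5 (mod 7), then by the Chinese remainder theorem N ≡ 33 (mod 42). Since 33 ≡ 1 (mod 2) and 2 ∣ 42, we get N ≡ 1 (mod 2).

(→) This fails: N = 1 gives 1 ≡ 1 (mod 2) but 1 ≡ 1 (mod 6), so the conjunction on the right does not hold.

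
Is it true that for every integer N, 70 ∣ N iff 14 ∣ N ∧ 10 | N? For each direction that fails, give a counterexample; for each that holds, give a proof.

Both implications hold.

(→) If 70 ∣ N, write N = 70q. Since 70 = 5·14, N = 14·(5q), so 14 ∣ N; and since 70 = 7·10, N = 10·(7q), so 10 ∣ N.

(←) Suppose 14 ∣ N and 10 ∣ N. Any common multiple of 14 and 10 is a multiple of their lcm; here lcm(14, 10) = 14·10/gcd(14, 10) = 140/2 = 70, so 70 ∣ N.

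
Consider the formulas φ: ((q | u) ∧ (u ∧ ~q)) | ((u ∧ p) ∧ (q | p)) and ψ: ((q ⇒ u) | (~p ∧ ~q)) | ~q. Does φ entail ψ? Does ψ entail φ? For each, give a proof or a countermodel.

Not equivalent: only (⇒) holds.

Forward direction. Assume the antecedent. If u is true, ((q ⇒ u) | (~p ∧ ~q)) | ~q reduces to true regardless of the other variables. If u is false, the antecedent cannot hold. Either way ((q ⇒ u) | (~p ∧ ~q)) | ~q holds.

Converse. This fails. Under u = F, q = F, p = F, the left side is false but the right side is true.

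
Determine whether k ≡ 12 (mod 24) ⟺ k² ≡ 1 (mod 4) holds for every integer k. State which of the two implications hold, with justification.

(⇒) fails and (⇐) fails.

Forward direction. This fails: take k = 12. Then 12 ≡ 12 (mod 24), but 12² = 144 ≡ 0 (mod 4), not 1.

Converse. This fails: take k = 1. Then 1² = 1 ≡ 1 (mod 4), yet 1 ≡ 1 (mod 24), not 12.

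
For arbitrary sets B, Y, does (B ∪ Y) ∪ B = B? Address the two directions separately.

Forward inclusion. This inclusion fails. Take B = ∅, Y = {1}; then 1 ∈ (B ∪ Y) ∪ B but 1 ∉ B.

Reverse inclusion. Let x ∈ B. Then either x ∈ B and x ∉ Y; or x ∈ B ∩ Y. In each case x ∈ (B ∪ Y) ∪ B, so B ⊆ (B ∪ Y) ∪ B.

The sets are not equal: only the reverse inclusion holds.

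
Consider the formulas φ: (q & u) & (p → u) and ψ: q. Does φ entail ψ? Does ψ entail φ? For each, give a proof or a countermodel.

Not equivalent: only (⇒) holds.

(⟹) Assume the antecedent. If q is true, q reduces to true regardless of the other variables. If q is false, the antecedent cannot hold. Either way q holds.

(⟸) This fails. Under q = T, p = F, u = F, the left side is false but the right side is true.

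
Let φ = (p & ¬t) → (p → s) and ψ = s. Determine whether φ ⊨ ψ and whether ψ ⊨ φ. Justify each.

(⇒) This fails. Under s = F, t = F, p = F, the left side is true but the right side is false.

(⇐) Assume the antecedent. If s is true, (p & ¬t) → (p → s) reduces to true regardless of the other variables. If s is false, the antecedent cannot hold. Either way (p & ¬t) → (p → s) holds.

The forward direction fails; the converse holds.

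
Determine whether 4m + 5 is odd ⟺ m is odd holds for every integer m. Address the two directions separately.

The forward direction fails; the converse holds.

(⟹) This fails: take m = 0. Then 4m + 5 = 5, which is odd, yet m = 0 is even, not odd.

(⟸) Suppose m is odd. Since 4 is even, 4m is even for every m, so 4m + 5 has the same parity as 5, which is odd. Hence 4m + 5 is odd.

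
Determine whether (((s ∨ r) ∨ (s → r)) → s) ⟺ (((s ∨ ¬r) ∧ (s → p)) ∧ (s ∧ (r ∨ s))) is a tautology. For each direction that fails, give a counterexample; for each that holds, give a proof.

[⇐] Assume the antecedent. If p is true, the antecedent forces (p = T, r = F, s = T) or (p = T, r = T, s = T), and ((s ∨ r) ∨ (s → r)) → s holds there. If p is false, the antecedent cannot hold. Either way ((s ∨ r) ∨ (s → r)) → s holds.

[⇒] This fails. Under p = F, r = F, s = T, the left side is true but the right side is false.

Only the converse holds.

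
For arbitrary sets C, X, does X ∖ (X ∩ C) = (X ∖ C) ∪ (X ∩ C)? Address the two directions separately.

Forward inclusion. Let x ∈ X ∖ (X ∩ C). Then x ∈ X and x ∉ C, from which x ∈ (X ∖ C) ∪ (X ∩ C).

Reverse inclusion. This inclusion fails. Take C = {1}, X = {1}; then 1 ∈ (X ∖ C) ∪ (X ∩ C) but 1 ∉ X ∖ (X ∩ C).

Only the forward inclusion holds.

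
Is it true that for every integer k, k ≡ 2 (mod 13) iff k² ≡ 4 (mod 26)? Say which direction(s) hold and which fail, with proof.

(⇒) fails and (⇐) fails.

[⇒] This fails: take k = 15. Then 15 ≡ 2 (mod 13), but 15² = 225 ≡ 17 (mod 26), not 4.

[⇐] This fails: take k = 24. Then 24² = 576 ≡ 4 (mod 26), yet 24 ≡ 11 (mod 13), not 2.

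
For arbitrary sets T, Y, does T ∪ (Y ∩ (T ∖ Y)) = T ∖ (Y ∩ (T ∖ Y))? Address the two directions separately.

Both inclusions hold.

(⟹) Let x ∈ T ∪ (Y ∩ (T ∖ Y)). Then either x ∈ T and x ∉ Y; or x ∈ T ∩ Y. In each case x ∈ T ∖ (Y ∩ (T ∖ Y)), so T ∪ (Y ∩ (T ∖ Y)) ⊆ T ∖ (Y ∩ (T ∖ Y)).

(⟸) Let x ∈ T ∖ (Y ∩ (T ∖ Y)). Then either x ∈ T and x ∉ Y; or x ∈ T ∩ Y. In each case x ∈ T ∪ (Y ∩ (T ∖ Y)), so T ∖ (Y ∩ (T ∖ Y)) ⊆ T ∪ (Y ∩ (T ∖ Y)).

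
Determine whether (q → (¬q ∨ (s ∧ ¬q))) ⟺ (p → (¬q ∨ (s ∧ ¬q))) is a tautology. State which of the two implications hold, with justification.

Converse. This fails. Under s = F, p = F, q = T, the left side is false but the right side is true.

Forward direction. Assume the antecedent. If s is true, the antecedent forces (s = T, p = F, q = F) or (s = T, p = T, q = F), and p → (¬q ∨ (s ∧ ¬q)) holds there. If s is false, the antecedent forces (s = F, p = F, q = F) or (s = F, p = T, q = F), and p → (¬q ∨ (s ∧ ¬q)) holds there. Either way p → (¬q ∨ (s ∧ ¬q)) holds.

The forward direction holds; the converse fails.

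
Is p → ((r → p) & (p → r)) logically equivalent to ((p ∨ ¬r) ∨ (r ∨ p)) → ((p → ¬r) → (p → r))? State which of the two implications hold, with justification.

Both implications hold.

[⇐] Assume the antecedent. If p is true, the antecedent forces (p = T, r = T), and p → ((r → p) & (p → r)) holds there. If p is false, p → ((r → p) & (p → r)) reduces to true regardless of the other variables. Either way p → ((r → p) & (p → r)) holds.

[⇒] Assume the antecedent. If p is true, the antecedent forces (p = T, r = T), and the consequent holds there. If p is false, the consequent reduces to true regardless of the other variables. Either way the consequent holds.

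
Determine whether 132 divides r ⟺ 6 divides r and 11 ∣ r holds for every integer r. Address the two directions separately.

(→) If 132 ∣ r, write r = 132q. Since 132 = 22·6, r = 6·(22q), so 6 ∣ r; and since 132 = 12·11, r = 11·(12q), so 11 ∣ r.

(←) This fails: take r = 66. Both 6 ∣ 66 and 11 ∣ 66, yet 66 is not a multiple of 132 (since 66 = 0·132 + 66), so 132 ∤ 66.

Only the forward direction holds.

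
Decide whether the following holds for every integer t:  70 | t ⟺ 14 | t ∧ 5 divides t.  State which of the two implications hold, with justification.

The biconditional holds.

(⇒) If 70 ∣ t, write t = 70q. Since 70 = 5·14, t = 14·(5q), so 14 ∣ t; and since 70 = 14·5, t = 5·(14q), so 5 ∣ t.

(⇐) Suppose 14 ∣ t and 5 ∣ t. Any common multiple of 14 and 5 is a multiple of their lcm; here gcd(14, 5) = 1, so lcm(14, 5) = 14·5 = 70, so 70 ∣ t.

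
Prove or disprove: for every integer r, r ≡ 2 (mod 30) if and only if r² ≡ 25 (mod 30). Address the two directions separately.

Both directions fail.

Forward direction. This fails: take r = 2. Then 2 ≡ 2 (mod 30), but 2² = 4 ≡ 4 (mod 30), not 25.

Converse. This fails: take r = 5. Then 5² = 25 ≡ 25 (mod 30), yet 5 ≡ 5 (mod 30), not 2.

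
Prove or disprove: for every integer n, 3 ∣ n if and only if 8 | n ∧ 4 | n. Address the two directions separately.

(⇒) This fails: take n = 3. Certainly 3 ∣ 3, but 8 ∤ 3.

(⇐) This fails: take n = 8. Both 8 ∣ 8 and 4 ∣ 8, yet 8 is not a multiple of 3 (since 8 = 2·3 + 2), so 3 ∤ 8.

Both directions fail.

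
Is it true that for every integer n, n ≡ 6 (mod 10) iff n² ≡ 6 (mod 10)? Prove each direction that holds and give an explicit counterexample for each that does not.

Only the forward implication holds.

(←) This fails: take n = 4. Then 4² = 16 ≡ 6 (mod 10), yet 4 ≡ 4 (mod 10), not 6.

(→) Suppose n ≡ 6 (mod 10). Write n = 10j + 6. Then (10j + 6)² = 100j² + 120j + 36 = 10(10j² + 12j + 3) + 6, so n² ≡ 6 (mod 10).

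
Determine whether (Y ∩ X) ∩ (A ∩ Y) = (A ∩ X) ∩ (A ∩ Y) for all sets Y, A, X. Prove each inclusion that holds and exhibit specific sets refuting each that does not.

Both inclusions hold; the sets are equal.

Forward inclusion. Let x ∈ (Y ∩ X) ∩ (A ∩ Y). Then x ∈ Y ∩ A ∩ X, from which x ∈ (A ∩ X) ∩ (A ∩ Y).

Reverse inclusion. Let x ∈ (A ∩ X) ∩ (A ∩ Y). Then x ∈ Y ∩ A ∩ X, from which x ∈ (Y ∩ X) ∩ (A ∩ Y).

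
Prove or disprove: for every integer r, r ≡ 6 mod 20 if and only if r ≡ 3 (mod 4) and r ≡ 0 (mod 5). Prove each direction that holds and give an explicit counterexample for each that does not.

[⇒] This fails: r = 6 gives 6 ≡ 6 (mod 20) but 6 ≡ 2 (mod 4), so the conjunction on the right does not hold.

[⇐] This fails: r = 15 satisfies both congruences on the right (15 ≡ 3 mod 4 and 15 ≡ 0 mod 5) yet 15 ≡ 15 (mod 20), not 6.

Neither direction holds.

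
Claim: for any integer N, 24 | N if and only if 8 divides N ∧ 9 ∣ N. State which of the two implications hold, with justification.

Not equivalent: only (⇐) holds.

(⟹) This fails: take N = 24. Certainly 24 ∣ 24, but 9 ∤ 24.

(⟸) Suppose 8 ∣ N and 9 ∣ N. Any common multiple of 8 and 9 is a multiple of their lcm; here gcd(8, 9) = 1, so lcm(8, 9) = 8·9 = 72, so 72 ∣ N. Since 24 ∣ 72, it follows that 24 ∣ N.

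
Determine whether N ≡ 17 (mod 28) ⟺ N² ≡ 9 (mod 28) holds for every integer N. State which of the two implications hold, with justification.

(⟹) Suppose N ≡ 17 (mod 28). Write N = 28j + 17. Then (28j + 17)² = 784j² + 952j + 289 = 28(28j² + 34j + 10) + 9, so N² ≡ 9 (mod 28).

(⟸) This fails: take N = 3. Then 3² = 9 ≡ 9 (mod 28), yet 3 ≡ 3 (mod 28), not 17.

(⇒) holds; (⇐) fails.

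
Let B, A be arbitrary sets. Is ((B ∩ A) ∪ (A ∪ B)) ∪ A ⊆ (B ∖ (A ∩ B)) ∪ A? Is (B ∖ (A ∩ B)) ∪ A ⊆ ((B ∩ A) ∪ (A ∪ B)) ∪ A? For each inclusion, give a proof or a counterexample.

Forward inclusion. Let x ∈ ((B ∩ A) ∪ (A ∪ B)) ∪ A. Then either x ∈ B and x ∉ A; or x ∈ A and x ∉ B; or x ∈ B ∩ A. In each case x ∈ (B ∖ (A ∩ B)) ∪ A, so ((B ∩ A) ∪ (A ∪ B)) ∪ A ⊆ (B ∖ (A ∩ B)) ∪ A.

Reverse inclusion. Let x ∈ (B ∖ (A ∩ B)) ∪ A. Then either x ∈ B and x ∉ A; or x ∈ A and x ∉ B; or x ∈ B ∩ A. In each case x ∈ ((B ∩ A) ∪ (A ∪ B)) ∪ A, so (B ∖ (A ∩ B)) ∪ A ⊆ ((B ∩ A) ∪ (A ∪ B)) ∪ A.

Both inclusions hold; the sets are equal.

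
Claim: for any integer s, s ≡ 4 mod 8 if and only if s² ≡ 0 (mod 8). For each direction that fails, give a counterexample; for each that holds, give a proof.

Only the forward implication holds.

(⇐) This fails: take s = 0. Then 0² = 0 ≡ 0 (mod 8), yet 0 ≡ 0 (mod 8), not 4.

(⇒) Suppose s ≡ 4 mod 8. Write s = 8j + 4. Then (8j + 4)² = 64j² + 64j + 16 = 8(8j² + 8j + 2) + 0, so s² ≡ 0 (mod 8).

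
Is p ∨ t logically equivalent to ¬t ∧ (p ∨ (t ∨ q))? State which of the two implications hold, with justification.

Forward direction. This fails. Under q = F, p = F, t = T, the left side is true but the right side is false.

Converse. This fails. Under q = T, p = F, t = F, the left side is false but the right side is true.

Both directions fail.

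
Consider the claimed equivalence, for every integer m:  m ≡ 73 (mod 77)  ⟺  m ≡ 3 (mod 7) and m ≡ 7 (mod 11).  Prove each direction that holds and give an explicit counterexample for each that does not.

Both directions hold; the statement is true.

(→) Suppose m ≡ 73 (mod 77); write m = 77j + 73. Since 7 ∣ 77, reducing mod 7 gives m ≡ 73 ≡ 3 (mod 7); since 11 ∣ 77, reducing mod 11 gives m ≡ 73 ≡ 7 (mod 11).

(←) Conversely, if m ≡ 3 (mod 7) and m ≡ 7 (mod 11), then by the Chinese remainder theorem m ≡ 73 (mod 77). This is exactly m ≡ 73 (mod 77).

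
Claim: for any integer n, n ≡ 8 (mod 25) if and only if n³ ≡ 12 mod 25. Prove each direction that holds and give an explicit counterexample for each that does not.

Equivalent; both directions hold.

(⟸) Suppose n³ ≡ 12 (mod 25). The only residue r in {0, …, 24} with r³ ≡ 12 (mod 25) is r = 8, so n ≡ 8 (mod 25).

(⟹) Suppose n ≡ 8 (mod 25). Write n = 25j + 8. Then (25j + 8)³ = 15625j³ + 15000j² + 4800j + 512 = 25(625j³ + 600j² + 192j + 20) + 12, so n³ ≡ 12 (mod 25).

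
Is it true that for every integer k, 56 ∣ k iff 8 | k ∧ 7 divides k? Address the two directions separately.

(⇒) If 56 ∣ k, write k = 56q. Since 56 = 7·8, k = 8·(7q), so 8 ∣ k; and since 56 = 8·7, k = 7·(8q), so 7 ∣ k.

(⇐) Suppose 8 ∣ k and 7 ∣ k. Any common multiple of 8 and 7 is a multiple of their lcm; here gcd(8, 7) = 1, so lcm(8, 7) = 8·7 = 56, so 56 ∣ k.

Both directions hold; the statement is true.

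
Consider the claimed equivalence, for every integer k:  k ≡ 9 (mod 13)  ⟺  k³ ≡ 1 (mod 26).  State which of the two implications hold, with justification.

(⇒) This fails: take k = 22. Then 22 ≡ 9 (mod 13), but 22³ = 10648 ≡ 14 (mod 26), not 1.

(⇐) This fails: take k = 1. Then 1³ = 1 ≡ 1 (mod 26), yet 1 ≡ 1 (mod 13), not 9.

(⇒) fails and (⇐) fails.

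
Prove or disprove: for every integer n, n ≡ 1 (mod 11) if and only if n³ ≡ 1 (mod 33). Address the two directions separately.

The forward direction fails; the converse holds.

(⟹) This fails: take n = 12. Then 12 ≡ 1 (mod 11), but 12³ = 1728 ≡ 12 (mod 33), not 1.

(⟸) Conversely, the residues r modulo 33 with r³ ≡ 1 (mod 33) are exactly {1}, and each is ≡ 1 (mod 11).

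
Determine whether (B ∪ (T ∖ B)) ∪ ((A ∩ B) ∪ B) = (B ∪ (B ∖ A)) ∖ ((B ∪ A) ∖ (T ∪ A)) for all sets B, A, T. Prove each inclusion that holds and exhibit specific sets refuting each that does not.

The sets are not equal: only the reverse inclusion holds.

Forward inclusion. This inclusion fails. Take B = {1}, A = ∅, T = ∅; then 1 ∈ (B ∪ (T ∖ B)) ∪ ((A ∩ B) ∪ B) but 1 ∉ (B ∪ (B ∖ A)) ∖ ((B ∪ A) ∖ (T ∪ A)).

Reverse inclusion. Let x ∈ (B ∪ (B ∖ A)) ∖ ((B ∪ A) ∖ (T ∪ A)). Then either x ∈ B ∩ A and x ∉ T; or x ∈ B ∩ T and x ∉ A; or x ∈ B ∩ A ∩ T. In each case x ∈ (B ∪ (T ∖ B)) ∪ ((A ∩ B) ∪ B), so (B ∪ (B ∖ A)) ∖ ((B ∪ A) ∖ (T ∪ A)) ⊆ (B ∪ (T ∖ B)) ∪ ((A ∩ B) ∪ B).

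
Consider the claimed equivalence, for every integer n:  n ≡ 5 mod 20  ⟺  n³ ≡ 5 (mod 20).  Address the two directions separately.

Both directions hold.

[⇒] Suppose n ≡ 5 mod 20. Write n = 20j + 5. Then (20j + 5)³ = 8000j³ + 6000j² + 1500j + 125 = 20(400j³ + 300j² + 75j + 6) + 5, so n³ ≡ 5 (mod 20).

[⇐] Conversely, suppose n³ ≡ 5 (mod 20). The only residue r in {0, …, 19} with r³ ≡ 5 (mod 20) is r = 5, so n ≡ 5 (mod 20).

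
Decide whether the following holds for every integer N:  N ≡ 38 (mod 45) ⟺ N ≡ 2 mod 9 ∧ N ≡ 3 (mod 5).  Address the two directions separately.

Both directions hold.

(⇒) Suppose N ≡ 38 (mod 45); write N = 45j + 38. Since 9 ∣ 45, reducing mod 9 gives N ≡ 38 ≡ 2 (mod 9); since 5 ∣ 45, reducing mod 5 gives N ≡ 38 ≡ 3 (mod 5).

(⇐) Conversely, if N ≡ 2 (mod 9) and N ≡ 3 (mod 5), then by the Chinese remainder theorem N ≡ 38 (mod 45). This is exactly N ≡ 38 (mod 45).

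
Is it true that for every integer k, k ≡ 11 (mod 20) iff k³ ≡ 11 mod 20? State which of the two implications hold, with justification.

(⇒) Suppose k ≡ 11 (mod 20). Write k = 20j + 11. Then (20j + 11)³ = 8000j³ + 13200j² + 7260j + 1331 = 20(400j³ + 660j² + 363j + 66) + 11, so k³ ≡ 11 (mod 20).

(⇐) Conversely, suppose k³ ≡ 11 (mod 20). The only residue r in {0, …, 19} with r³ ≡ 11 (mod 20) is r = 11, so k ≡ 11 (mod 20).

Equivalent; both directions hold.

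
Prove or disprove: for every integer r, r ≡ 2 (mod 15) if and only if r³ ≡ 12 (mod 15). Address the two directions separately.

(⟹) This fails: take r = 2. Then 2 ≡ 2 (mod 15), but 2³ = 8 ≡ 8 (mod 15), not 12.

(⟸) This fails: take r = 3. Then 3³ = 27 ≡ 12 (mod 15), yet 3 ≡ 3 (mod 15), not 2.

(⇒) fails and (⇐) fails.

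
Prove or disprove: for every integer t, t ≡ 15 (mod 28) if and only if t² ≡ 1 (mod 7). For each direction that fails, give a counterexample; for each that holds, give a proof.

The forward direction holds; the converse fails.

Forward direction. Suppose t ≡ 15 (mod 28). Then t² ≡ 15² = 225 (mod 28), and since 7 ∣ 28, also t² ≡ 1 (mod 7).

Converse. This fails: take t = 1. Then 1² = 1 ≡ 1 (mod 7), yet 1 ≡ 1 (mod 28), not 15.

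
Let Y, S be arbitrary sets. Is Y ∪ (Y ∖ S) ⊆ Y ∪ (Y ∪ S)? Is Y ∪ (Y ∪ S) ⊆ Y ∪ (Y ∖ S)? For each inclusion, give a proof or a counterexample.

Only the forward inclusion holds.

(⊆) Let x ∈ Y ∪ (Y ∖ S). Then either x ∈ Y and x ∉ S; or x ∈ Y ∩ S. In each case x ∈ Y ∪ (Y ∪ S), so Y ∪ (Y ∖ S) ⊆ Y ∪ (Y ∪ S).

(⊇) This inclusion fails. Take Y = ∅, S = {1}; then 1 ∈ Y ∪ (Y ∪ S) but 1 ∉ Y ∪ (Y ∖ S).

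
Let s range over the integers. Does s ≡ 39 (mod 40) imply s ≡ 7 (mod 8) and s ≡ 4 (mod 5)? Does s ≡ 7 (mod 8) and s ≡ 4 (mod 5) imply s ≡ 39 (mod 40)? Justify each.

(⟹) Suppose s ≡ 39 (mod 40); write s = 40j + 39. Since 8 ∣ 40, reducing mod 8 gives s ≡ 39 ≡ 7 (mod 8); since 5 ∣ 40, reducing mod 5 gives s ≡ 39 ≡ 4 (mod 5).

(⟸) Conversely, if s ≡ 7 (mod 8) and s ≡ 4 (mod 5), then by the Chinese remainder theorem s ≡ 39 (mod 40). This is exactly s ≡ 39 (mod 40).

Equivalent; both directions hold.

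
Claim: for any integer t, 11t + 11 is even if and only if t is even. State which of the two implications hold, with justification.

(⇒) fails and (⇐) fails.

(→) This fails: t = 3 gives 11t + 11 = 44, which is even, but 3 is odd, not even.

(←) This also fails: t = 2 is even, but 11t + 11 = 33 is odd, not even.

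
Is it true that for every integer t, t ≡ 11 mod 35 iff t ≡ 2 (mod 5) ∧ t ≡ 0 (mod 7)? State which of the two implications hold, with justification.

(→) This fails: t = 11 gives 11 ≡ 11 (mod 35) but 11 ≡ 1 (mod 5), so the conjunction on the right does not hold.

(←) This fails: t = 7 satisfies both congruences on the right (7 ≡ 2 mod 5 and 7 ≡ 0 mod 7) yet 7 ≡ 7 (mod 35), not 11.

Neither direction holds.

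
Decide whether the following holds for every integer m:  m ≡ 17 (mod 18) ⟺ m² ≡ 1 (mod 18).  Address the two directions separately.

Forward direction. Suppose m ≡ 17 (mod 18). Write m = 18j + 17. Then (18j + 17)² = 324j² + 612j + 289 = 18(18j² + 34j + 16) + 1, so m² ≡ 1 (mod 18).

Converse. This fails: take m = 1. Then 1² = 1 ≡ 1 (mod 18), yet 1 ≡ 1 (mod 18), not 17.

Only the forward implication holds.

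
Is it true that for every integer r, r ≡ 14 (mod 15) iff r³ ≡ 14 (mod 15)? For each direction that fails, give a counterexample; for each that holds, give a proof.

(⇐) Suppose r³ ≡ 14 (mod 15). The only residue r in {0, …, 14} with r³ ≡ 14 (mod 15) is r = 14, so r ≡ 14 (mod 15).

(⇒) Suppose r ≡ 14 (mod 15). Write r = 15j + 14. Then (15j + 14)³ = 3375j³ + 9450j² + 8820j + 2744 = 15(225j³ + 630j² + 588j + 182) + 14, so r³ ≡ 14 (mod 15).

Both implications hold.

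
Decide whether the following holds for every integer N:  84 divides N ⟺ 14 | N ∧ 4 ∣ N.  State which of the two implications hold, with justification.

Converse. This fails: take N = 28. Both 14 ∣ 28 and 4 ∣ 28, yet 28 is not a multiple of 84 (since 28 = 0·84 + 28), so 84 ∤ 28.

Forward direction. If 84 ∣ N, write N = 84q. Since 84 = 6·14, N = 14·(6q), so 14 ∣ N; and since 84 = 21·4, N = 4·(21q), so 4 ∣ N.

Only the forward implication holds.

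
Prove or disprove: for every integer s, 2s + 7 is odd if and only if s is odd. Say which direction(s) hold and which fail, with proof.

Only the reverse direction holds.

(→) This fails: take s = 4. Then 2s + 7 = 15, which is odd, yet s = 4 is even, not odd.

(←) Suppose s is odd. Since 2 is even, 2s is even for every s, so 2s + 7 has the same parity as 7, which is odd. Hence 2s + 7 is odd.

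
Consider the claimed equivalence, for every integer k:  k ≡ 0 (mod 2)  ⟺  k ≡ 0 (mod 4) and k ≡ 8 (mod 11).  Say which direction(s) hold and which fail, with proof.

The forward direction fails; the converse holds.

(⇐) If k ≡ 0 (mod 4) and k ≡ 8 (mod 11), then by the Chinese remainder theorem k ≡ 8 (mod 44). Since 8 ≡ 0 (mod 2) and 2 ∣ 44, we get k ≡ 0 (mod 2).

(⇒) This fails: k = 0 gives 0 ≡ 0 (mod 2) but 0 ≡ 0 (mod 11), so the conjunction on the right does not hold.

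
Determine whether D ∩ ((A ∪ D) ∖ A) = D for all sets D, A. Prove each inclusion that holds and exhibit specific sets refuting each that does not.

(⊇) This inclusion fails. Take D = {1}, A = {1}; then 1 ∈ D but 1 ∉ D ∩ ((A ∪ D) ∖ A).

(⊆) Let x ∈ D ∩ ((A ∪ D) ∖ A). Then x ∈ D and x ∉ A, from which x ∈ D.

(⊆) holds; (⊇) fails.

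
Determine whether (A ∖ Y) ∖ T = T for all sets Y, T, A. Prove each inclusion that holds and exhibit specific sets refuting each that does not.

Forward inclusion. This inclusion fails. Take Y = ∅, T = ∅, A = {1}; then 1 ∈ (A ∖ Y) ∖ T but 1 ∉ T.

Reverse inclusion. This inclusion fails. Take Y = ∅, T = {1}, A = ∅; then 1 ∈ T but 1 ∉ (A ∖ Y) ∖ T.

Neither inclusion holds.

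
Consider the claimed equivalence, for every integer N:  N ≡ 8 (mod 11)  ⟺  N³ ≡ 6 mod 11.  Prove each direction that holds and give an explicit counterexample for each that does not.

Converse. For the converse, argue contrapositively. If N ≢ 8 (mod 11), then N is congruent to one of 0, 1, 2, 3, 4, 5, 6, 7, 9, 10 modulo 11, and these give N³ ≡ 0, 1, 8, 5, 9, 4, 7, 2, 3, 10 respectively — never 6.

Forward direction. Suppose N ≡ 8 (mod 11). Write N = 11j + 8. Then (11j + 8)³ = 1331j³ + 2904j² + 2112j + 512 = 11(121j³ + 264j² + 192j + 46) + 6, so N³ ≡ 6 (mod 11).

Both directions hold; the statement is true.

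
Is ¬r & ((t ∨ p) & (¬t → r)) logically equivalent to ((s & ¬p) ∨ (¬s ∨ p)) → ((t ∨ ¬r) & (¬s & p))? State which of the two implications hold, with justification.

Neither direction holds.

(⇒) This fails. Under r = F, s = F, t = T, p = F, the left side is true but the right side is false.

(⇐) This fails. Under r = F, s = F, t = F, p = T, the left side is false but the right side is true.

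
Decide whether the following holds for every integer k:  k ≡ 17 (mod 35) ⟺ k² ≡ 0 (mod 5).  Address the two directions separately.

(→) This fails: take k = 17. Then 17 ≡ 17 (mod 35), but 17² = 289 ≡ 4 (mod 5), not 0.

(←) This fails: take k = 0. Then 0² = 0 ≡ 0 (mod 5), yet 0 ≡ 0 (mod 35), not 17.

Neither implication holds.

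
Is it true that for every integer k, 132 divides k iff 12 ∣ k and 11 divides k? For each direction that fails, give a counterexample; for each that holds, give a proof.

Both directions hold.

(⟹) If 132 ∣ k, write k = 132q. Since 132 = 11·12, k = 12·(11q), so 12 ∣ k; and since 132 = 12·11, k = 11·(12q), so 11 ∣ k.

(⟸) Suppose 12 ∣ k and 11 ∣ k. Any common multiple of 12 and 11 is a multiple of their lcm; here gcd(12, 11) = 1, so lcm(12, 11) = 12·11 = 132, so 132 ∣ k.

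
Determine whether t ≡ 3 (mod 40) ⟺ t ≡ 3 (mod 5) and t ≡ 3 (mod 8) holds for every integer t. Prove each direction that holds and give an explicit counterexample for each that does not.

Both directions hold; the statement is true.

(⇒) Suppose t ≡ 3 (mod 40); write t = 40j + 3. Since 5 ∣ 40, reducing mod 5 gives t ≡ 3 (mod 5); since 8 ∣ 40, reducing mod 8 gives t ≡ 3 (mod 8).

(⇐) Conversely, if t ≡ 3 (mod 5) and t ≡ 3 (mod 8), then by the Chinese remainder theorem t ≡ 3 (mod 40). This is exactly t ≡ 3 (mod 40).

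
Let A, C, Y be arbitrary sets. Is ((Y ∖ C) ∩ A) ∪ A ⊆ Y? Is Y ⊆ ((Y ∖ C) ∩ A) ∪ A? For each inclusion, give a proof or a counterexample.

Both inclusions fail.

(⟹) This inclusion fails. Take A = {1}, C = ∅, Y = ∅; then 1 ∈ ((Y ∖ C) ∩ A) ∪ A but 1 ∉ Y.

(⟸) This inclusion fails. Take A = ∅, C = ∅, Y = {1}; then 1 ∈ Y but 1 ∉ ((Y ∖ C) ∩ A) ∪ A.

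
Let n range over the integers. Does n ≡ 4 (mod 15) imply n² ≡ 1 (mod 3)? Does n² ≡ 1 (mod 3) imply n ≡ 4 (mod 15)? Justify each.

[⇐] This fails: take n = 1. Then 1² = 1 ≡ 1 (mod 3), yet 1 ≡ 1 (mod 15), not 4.

[⇒] Suppose n ≡ 4 (mod 15). Then n² ≡ 4² = 16 (mod 15), and since 3 ∣ 15, also n² ≡ 1 (mod 3).

The forward direction holds; the converse fails.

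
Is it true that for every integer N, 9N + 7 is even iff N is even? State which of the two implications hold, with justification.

Both directions fail.

(⟹) This fails: N = 7 gives 9N + 7 = 70, which is even, but 7 is odd, not even.

(⟸) This also fails: N = 2 is even, but 9N + 7 = 25 is odd, not even.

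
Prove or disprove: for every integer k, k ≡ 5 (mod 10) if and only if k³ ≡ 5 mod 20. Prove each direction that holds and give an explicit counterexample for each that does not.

Only the reverse direction holds.

(⟹) This fails: take k = 15. Then 15 ≡ 5 (mod 10), but 15³ = 3375 ≡ 15 (mod 20), not 5.

(⟸) Conversely, the residues r modulo 20 with r³ ≡ 5 (mod 20) are exactly {5}, and each is ≡ 5 (mod 10).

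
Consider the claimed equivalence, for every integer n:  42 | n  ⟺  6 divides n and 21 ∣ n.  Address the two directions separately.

[⇐] Suppose 6 ∣ n and 21 ∣ n. Any common multiple of 6 and 21 is a multiple of their lcm; here lcm(6, 21) = 6·21/gcd(6, 21) = 126/3 = 42, so 42 ∣ n.

[⇒] If 42 ∣ n, write n = 42q. Since 42 = 7·6, n = 6·(7q), so 6 ∣ n; and since 42 = 2·21, n = 21·(2q), so 21 ∣ n.

Both implications hold.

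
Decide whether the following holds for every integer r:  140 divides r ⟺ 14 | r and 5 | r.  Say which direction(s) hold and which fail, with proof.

Converse. This fails: take r = 70. Both 14 ∣ 70 and 5 ∣ 70, yet 70 is not a multiple of 140 (since 70 = 0·140 + 70), so 140 ∤ 70.

Forward direction. If 140 ∣ r, write r = 140q. Since 140 = 10·14, r = 14·(10q), so 14 ∣ r; and since 140 = 28·5, r = 5·(28q), so 5 ∣ r.

Only the forward direction holds.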